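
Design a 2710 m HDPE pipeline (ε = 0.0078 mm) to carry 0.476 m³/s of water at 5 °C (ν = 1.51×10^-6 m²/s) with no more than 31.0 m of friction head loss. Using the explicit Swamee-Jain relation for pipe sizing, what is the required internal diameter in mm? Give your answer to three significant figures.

Swamee-Jain (Type III): D = 0.66·[ε^1.25·(LQ²/(gh_f))^4.75 + ν·Q^9.4·(L/(gh_f))^5.2]^0.04
LQ²/(gh_f) = 2.019; L/(gh_f) = 8.911
Term 1 = ε^1.25·(…)^4.75 = 1.16×10^-5; Term 2 = ν·Q^9.4·(…)^5.2 = 1.23×10^-4
D = 0.66·(1.16×10^-5 + 1.23×10^-4)^0.04 = 0.4620 m = 462 mm
Check: V = 2.84 m/s, Re = 8.69×10^5, f = 0.01226, h_f = 29.6 m ≈ 31.0 m ✓

D ≈ 462 mm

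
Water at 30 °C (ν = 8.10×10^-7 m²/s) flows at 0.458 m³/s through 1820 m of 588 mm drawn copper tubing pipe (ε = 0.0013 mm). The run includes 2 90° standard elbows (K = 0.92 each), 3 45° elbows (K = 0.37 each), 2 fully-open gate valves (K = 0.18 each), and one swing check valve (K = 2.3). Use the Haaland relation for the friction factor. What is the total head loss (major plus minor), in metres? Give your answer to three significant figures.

V = 4Q/(πD²) = 1.687 m/s; V²/2g = 0.1450 m
Re = 1.22×10^6, ε/D = 2.21×10^-6 → f = 0.01124 (Haaland)
Major: h_f = f(L/D)·V²/2g = 0.01124·3095·0.1450 = 5.045 m
Minor: ΣK = 5.61; h_m = ΣK·V²/2g = 0.8134 m
Total H_L = 5.045 + 0.8134 = 5.859 m

H_L ≈ 5.86 m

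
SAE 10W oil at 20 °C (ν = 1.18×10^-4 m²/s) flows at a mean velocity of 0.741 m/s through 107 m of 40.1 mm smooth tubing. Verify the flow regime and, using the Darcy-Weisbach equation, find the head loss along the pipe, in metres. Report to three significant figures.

Re = VD/ν = 0.741·0.04010/1.18×10^-4 = 252 → laminar (Re < 2300)
f = 64/Re = 0.2542
h_f = f(L/D)V²/(2g) = 0.2542·(107/0.04010)·0.741²/(2·9.81) = 18.98 m

h_f ≈ 19.0 m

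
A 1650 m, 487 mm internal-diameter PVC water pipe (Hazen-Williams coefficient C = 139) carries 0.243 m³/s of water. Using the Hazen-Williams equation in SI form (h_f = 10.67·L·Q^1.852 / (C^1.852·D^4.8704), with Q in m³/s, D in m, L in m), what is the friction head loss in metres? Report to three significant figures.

h_f ≈ 4.58 m

h_f = 10.67·1650·0.243^1.852 / (139^1.852·0.487^4.8704) = 4.579 m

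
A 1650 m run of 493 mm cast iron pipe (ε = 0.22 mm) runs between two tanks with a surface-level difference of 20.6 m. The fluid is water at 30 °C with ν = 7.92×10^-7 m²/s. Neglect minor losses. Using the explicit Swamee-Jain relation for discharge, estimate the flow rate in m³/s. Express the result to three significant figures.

Q ≈ 0.515 m³/s

Swamee-Jain (Type II): Q = -0.965·√(gD⁵h_f/L)·ln[ε/(3.7D) + √(3.17ν²L/(gD³h_f))]
√(gD⁵h_f/L) = √(9.81·0.493⁵·20.6/1650) = 0.05972
ε/(3.7D) = 1.21×10^-4; √(3.17ν²L/(gD³h_f)) = 1.16×10^-5
Q = -0.965·0.05972·ln(1.322×10^-4) = 0.5147 m³/s
Check: V = 2.70 m/s, Re = 1.68×10^6, f = 0.01669, h_f = 20.7 m ≈ 20.6 m ✓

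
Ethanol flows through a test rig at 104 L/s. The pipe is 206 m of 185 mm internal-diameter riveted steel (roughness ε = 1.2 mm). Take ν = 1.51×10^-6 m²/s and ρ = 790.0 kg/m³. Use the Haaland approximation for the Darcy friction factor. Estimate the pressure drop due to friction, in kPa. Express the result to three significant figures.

Δp ≈ 218 kPa

V = 4Q/(πD²) = 4·0.104/(π·0.185²) = 3.869 m/s
Re = VD/ν = 3.869·0.185/1.51×10^-6 = 4.74×10^5 → turbulent
ε/D = 1.2/185 = 0.00649
Haaland: f = 0.03313
h_f = f(L/D)V²/(2g) = 0.03313·(206/0.185)·3.869²/(2·9.81) = 28.15 m
Δp = ρg·h_f = 790.0·9.81·28.15 = 218.1 kPa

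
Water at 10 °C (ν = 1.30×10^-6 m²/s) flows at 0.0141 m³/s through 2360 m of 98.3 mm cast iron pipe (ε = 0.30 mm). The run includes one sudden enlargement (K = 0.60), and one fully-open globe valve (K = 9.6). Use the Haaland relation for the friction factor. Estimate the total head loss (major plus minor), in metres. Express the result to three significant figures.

V = 4Q/(πD²) = 1.858 m/s; V²/2g = 0.1759 m
Re = 1.40×10^5, ε/D = 0.00305 → f = 0.02718 (Haaland)
Major: h_f = f(L/D)·V²/2g = 0.02718·24008·0.1759 = 114.8 m
Minor: ΣK = 10.2; h_m = ΣK·V²/2g = 1.795 m
Total H_L = 114.8 + 1.795 = 116.6 m

H_L ≈ 117 m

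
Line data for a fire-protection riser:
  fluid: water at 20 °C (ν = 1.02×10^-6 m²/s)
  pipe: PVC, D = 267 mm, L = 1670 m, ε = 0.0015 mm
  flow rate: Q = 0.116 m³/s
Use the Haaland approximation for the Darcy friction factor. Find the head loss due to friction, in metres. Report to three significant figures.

V = 4Q/(πD²) = 4·0.116/(π·0.267²) = 2.072 m/s
Re = VD/ν = 2.072·0.267/1.02×10^-6 = 5.42×10^5 → turbulent
ε/D = 0.0015/267 = 5.62×10^-6
Haaland: f = 0.01294
h_f = f(L/D)V²/(2g) = 0.01294·(1670/0.267)·2.072²/(2·9.81) = 17.71 m

h_f ≈ 17.7 m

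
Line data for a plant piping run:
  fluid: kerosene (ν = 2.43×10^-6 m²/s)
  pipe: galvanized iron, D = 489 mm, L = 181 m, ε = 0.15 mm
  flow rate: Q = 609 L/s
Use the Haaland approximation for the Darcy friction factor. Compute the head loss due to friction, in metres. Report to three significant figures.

h_f ≈ 3.17 m

V = 4Q/(πD²) = 4·0.609/(π·0.489²) = 3.243 m/s
Re = VD/ν = 3.243·0.489/2.43×10^-6 = 6.53×10^5 → turbulent
ε/D = 0.15/489 = 3.07×10^-4
Haaland: f = 0.01596
h_f = f(L/D)V²/(2g) = 0.01596·(181/0.489)·3.243²/(2·9.81) = 3.166 m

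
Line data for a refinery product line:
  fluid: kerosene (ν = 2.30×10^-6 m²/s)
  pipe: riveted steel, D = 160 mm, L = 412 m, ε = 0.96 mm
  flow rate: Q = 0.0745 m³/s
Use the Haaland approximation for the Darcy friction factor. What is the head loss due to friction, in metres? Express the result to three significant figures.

h_f ≈ 58.5 m

V = 4Q/(πD²) = 4·0.0745/(π·0.160²) = 3.705 m/s
Re = VD/ν = 3.705·0.160/2.30×10^-6 = 2.58×10^5 → turbulent
ε/D = 0.96/160 = 0.00600
Haaland: f = 0.03248
h_f = f(L/D)V²/(2g) = 0.03248·(412/0.160)·3.705²/(2·9.81) = 58.52 m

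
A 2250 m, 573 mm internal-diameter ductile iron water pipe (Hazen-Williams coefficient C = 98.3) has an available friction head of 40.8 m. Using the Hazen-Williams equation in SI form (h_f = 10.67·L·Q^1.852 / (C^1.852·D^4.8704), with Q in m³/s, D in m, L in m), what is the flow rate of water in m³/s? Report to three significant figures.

Rearranging: Q = [h_f·C^1.852·D^4.8704 / (10.67·L)]^(1/1.852)
Q = [40.8·98.3^1.852·0.573^4.8704 / (10.67·2250)]^0.540 = 0.7262 m³/s

Q ≈ 0.726 m³/s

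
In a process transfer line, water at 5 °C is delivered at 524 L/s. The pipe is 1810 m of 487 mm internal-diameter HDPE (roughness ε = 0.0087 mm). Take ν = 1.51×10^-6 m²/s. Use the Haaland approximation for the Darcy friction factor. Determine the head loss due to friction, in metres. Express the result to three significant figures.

V = 4Q/(πD²) = 4·0.524/(π·0.487²) = 2.813 m/s
Re = VD/ν = 2.813·0.487/1.51×10^-6 = 9.07×10^5 → turbulent
ε/D = 0.0087/487 = 1.79×10^-5
Haaland: f = 0.01209
h_f = f(L/D)V²/(2g) = 0.01209·(1810/0.487)·2.813²/(2·9.81) = 18.12 m

h_f ≈ 18.1 m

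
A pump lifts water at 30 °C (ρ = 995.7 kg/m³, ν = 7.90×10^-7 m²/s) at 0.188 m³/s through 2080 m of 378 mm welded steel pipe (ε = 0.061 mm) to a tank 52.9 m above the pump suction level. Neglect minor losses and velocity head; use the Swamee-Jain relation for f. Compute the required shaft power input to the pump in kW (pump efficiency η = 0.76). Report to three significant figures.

P_shaft ≈ 155 kW

V = 4Q/(πD²) = 1.675 m/s; Re = 8.02×10^5; ε/D = 1.61×10^-4; f = 0.01455
h_f = f(L/D)V²/2g = 11.45 m
Total head H = z + h_f = 52.9 + 11.45 = 64.35 m
P_hyd = ρgQH = 995.7·9.81·0.188·64.35 = 118.2 kW
P_shaft = P_hyd/η = 118.2/0.76 = 155.5 kW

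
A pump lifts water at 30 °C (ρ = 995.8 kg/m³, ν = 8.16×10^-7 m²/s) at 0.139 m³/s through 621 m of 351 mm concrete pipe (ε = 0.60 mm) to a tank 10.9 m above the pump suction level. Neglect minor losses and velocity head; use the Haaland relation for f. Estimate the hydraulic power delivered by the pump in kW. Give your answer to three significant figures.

V = 4Q/(πD²) = 1.437 m/s; Re = 6.18×10^5; ε/D = 0.00171; f = 0.02281
h_f = f(L/D)V²/2g = 4.244 m
Total head H = z + h_f = 10.9 + 4.244 = 15.14 m
P_hyd = ρgQH = 995.8·9.81·0.139·15.14 = 20.56 kW

P_hyd ≈ 20.6 kW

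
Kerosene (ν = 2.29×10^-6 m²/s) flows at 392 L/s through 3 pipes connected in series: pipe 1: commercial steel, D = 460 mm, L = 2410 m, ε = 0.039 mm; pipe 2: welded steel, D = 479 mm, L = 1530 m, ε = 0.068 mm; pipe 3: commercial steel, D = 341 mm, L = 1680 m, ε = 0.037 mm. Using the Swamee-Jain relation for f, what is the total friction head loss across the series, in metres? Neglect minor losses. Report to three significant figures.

H ≈ 98.6 m

Pipe 1: V = 2.359 m/s, Re = 4.74×10^5, ε/D = 8.48×10^-5, f = 0.01438, h_1 = f(L/D)V²/2g = 21.36 m
Pipe 2: V = 2.175 m/s, Re = 4.55×10^5, ε/D = 1.42×10^-4, f = 0.01508, h_2 = f(L/D)V²/2g = 11.62 m
Pipe 3: V = 4.292 m/s, Re = 6.39×10^5, ε/D = 1.09×10^-4, f = 0.01419, h_3 = f(L/D)V²/2g = 65.65 m
Series → Q common, losses add: H = Σh = 98.64 m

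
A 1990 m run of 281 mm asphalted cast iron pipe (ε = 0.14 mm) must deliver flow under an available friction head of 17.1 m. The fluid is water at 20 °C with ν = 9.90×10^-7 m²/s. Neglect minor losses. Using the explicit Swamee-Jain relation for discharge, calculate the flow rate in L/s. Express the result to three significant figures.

Q ≈ 101 L/s

Swamee-Jain (Type II): Q = -0.965·√(gD⁵h_f/L)·ln[ε/(3.7D) + √(3.17ν²L/(gD³h_f))]
√(gD⁵h_f/L) = √(9.81·0.281⁵·17.1/1990) = 0.01215
ε/(3.7D) = 1.35×10^-4; √(3.17ν²L/(gD³h_f)) = 4.08×10^-5
Q = -0.965·0.01215·ln(1.754×10^-4) = 0.1014 m³/s
Check: V = 1.64 m/s, Re = 4.64×10^5, f = 0.01783, h_f = 17.2 m ≈ 17.1 m ✓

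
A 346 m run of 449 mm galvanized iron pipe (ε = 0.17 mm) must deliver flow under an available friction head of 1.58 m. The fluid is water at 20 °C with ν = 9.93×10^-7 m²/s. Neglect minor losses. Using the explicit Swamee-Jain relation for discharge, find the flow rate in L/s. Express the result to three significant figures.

Q ≈ 247 L/s

Swamee-Jain (Type II): Q = -0.965·√(gD⁵h_f/L)·ln[ε/(3.7D) + √(3.17ν²L/(gD³h_f))]
√(gD⁵h_f/L) = √(9.81·0.449⁵·1.58/346) = 0.02859
ε/(3.7D) = 1.02×10^-4; √(3.17ν²L/(gD³h_f)) = 2.78×10^-5
Q = -0.965·0.02859·ln(1.301×10^-4) = 0.2469 m³/s
Check: V = 1.56 m/s, Re = 7.05×10^5, f = 0.01666, h_f = 1.59 m ≈ 1.58 m ✓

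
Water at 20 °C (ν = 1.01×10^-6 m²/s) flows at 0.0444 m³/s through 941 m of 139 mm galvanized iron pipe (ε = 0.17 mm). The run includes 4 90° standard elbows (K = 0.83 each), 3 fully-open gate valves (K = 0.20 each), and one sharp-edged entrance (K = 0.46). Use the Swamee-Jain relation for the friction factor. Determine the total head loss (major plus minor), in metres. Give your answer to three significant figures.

H_L ≈ 65.1 m

V = 4Q/(πD²) = 2.926 m/s; V²/2g = 0.4363 m
Re = 4.03×10^5, ε/D = 0.00122 → f = 0.02141 (Swamee-Jain)
Major: h_f = f(L/D)·V²/2g = 0.02141·6770·0.4363 = 63.23 m
Minor: ΣK = 4.38; h_m = ΣK·V²/2g = 1.911 m
Total H_L = 63.23 + 1.911 = 65.14 m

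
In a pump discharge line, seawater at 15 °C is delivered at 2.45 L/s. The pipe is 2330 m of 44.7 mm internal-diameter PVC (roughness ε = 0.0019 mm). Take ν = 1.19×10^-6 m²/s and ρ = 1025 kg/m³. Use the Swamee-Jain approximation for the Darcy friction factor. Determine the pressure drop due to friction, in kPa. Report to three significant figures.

Δp ≈ 1320 kPa

V = 4Q/(πD²) = 4·0.00245/(π·0.0447²) = 1.561 m/s
Re = VD/ν = 1.561·0.0447/1.19×10^-6 = 5.86×10^4 → turbulent
ε/D = 0.0019/44.7 = 4.25×10^-5
Swamee-Jain: f = 0.02023
h_f = f(L/D)V²/(2g) = 0.02023·(2330/0.0447)·1.561²/(2·9.81) = 131.0 m
Δp = ρg·h_f = 1025·9.81·131.0 = 1317 kPa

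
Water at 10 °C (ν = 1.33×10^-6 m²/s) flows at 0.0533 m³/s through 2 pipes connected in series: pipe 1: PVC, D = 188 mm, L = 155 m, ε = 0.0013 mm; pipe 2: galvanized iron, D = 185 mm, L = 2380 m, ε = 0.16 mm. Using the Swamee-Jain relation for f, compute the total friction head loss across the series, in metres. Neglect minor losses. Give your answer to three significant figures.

Pipe 1: V = 1.920 m/s, Re = 2.71×10^5, ε/D = 6.91×10^-6, f = 0.01472, h_1 = f(L/D)V²/2g = 2.281 m
Pipe 2: V = 1.983 m/s, Re = 2.76×10^5, ε/D = 8.65×10^-4, f = 0.02025, h_2 = f(L/D)V²/2g = 52.21 m
Series → Q common, losses add: H = Σh = 54.49 m

H ≈ 54.5 m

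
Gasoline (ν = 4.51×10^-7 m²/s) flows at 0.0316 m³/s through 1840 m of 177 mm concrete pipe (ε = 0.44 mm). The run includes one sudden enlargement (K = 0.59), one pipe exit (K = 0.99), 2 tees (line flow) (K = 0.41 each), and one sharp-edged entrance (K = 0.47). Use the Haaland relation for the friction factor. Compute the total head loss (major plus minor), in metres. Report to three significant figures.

V = 4Q/(πD²) = 1.284 m/s; V²/2g = 0.08406 m
Re = 5.04×10^5, ε/D = 0.00249 → f = 0.02516 (Haaland)
Major: h_f = f(L/D)·V²/2g = 0.02516·10395·0.08406 = 21.99 m
Minor: ΣK = 2.87; h_m = ΣK·V²/2g = 0.2413 m
Total H_L = 21.99 + 0.2413 = 22.23 m

H_L ≈ 22.2 m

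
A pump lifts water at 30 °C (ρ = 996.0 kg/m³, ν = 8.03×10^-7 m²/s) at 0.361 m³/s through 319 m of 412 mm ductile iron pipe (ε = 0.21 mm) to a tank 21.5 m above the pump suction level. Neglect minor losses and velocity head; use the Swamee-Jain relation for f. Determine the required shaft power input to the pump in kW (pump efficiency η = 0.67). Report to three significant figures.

P_shaft ≈ 139 kW

V = 4Q/(πD²) = 2.708 m/s; Re = 1.39×10^6; ε/D = 5.10×10^-4; f = 0.01722
h_f = f(L/D)V²/2g = 4.983 m
Total head H = z + h_f = 21.5 + 4.983 = 26.48 m
P_hyd = ρgQH = 996.0·9.81·0.361·26.48 = 93.41 kW
P_shaft = P_hyd/η = 93.41/0.67 = 139.4 kW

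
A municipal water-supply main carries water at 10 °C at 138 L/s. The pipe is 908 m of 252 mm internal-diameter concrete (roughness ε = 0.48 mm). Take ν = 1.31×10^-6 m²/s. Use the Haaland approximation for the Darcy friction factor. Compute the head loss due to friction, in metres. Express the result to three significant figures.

V = 4Q/(πD²) = 4·0.138/(π·0.252²) = 2.767 m/s
Re = VD/ν = 2.767·0.252/1.31×10^-6 = 5.32×10^5 → turbulent
ε/D = 0.48/252 = 0.00190
Haaland: f = 0.02348
h_f = f(L/D)V²/(2g) = 0.02348·(908/0.252)·2.767²/(2·9.81) = 33.01 m

h_f ≈ 33.0 m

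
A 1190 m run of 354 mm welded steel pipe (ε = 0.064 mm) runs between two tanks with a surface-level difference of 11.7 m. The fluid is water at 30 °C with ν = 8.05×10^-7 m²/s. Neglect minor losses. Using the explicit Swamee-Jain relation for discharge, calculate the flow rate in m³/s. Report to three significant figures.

Swamee-Jain (Type II): Q = -0.965·√(gD⁵h_f/L)·ln[ε/(3.7D) + √(3.17ν²L/(gD³h_f))]
√(gD⁵h_f/L) = √(9.81·0.354⁵·11.7/1190) = 0.02316
ε/(3.7D) = 4.89×10^-5; √(3.17ν²L/(gD³h_f)) = 2.19×10^-5
Q = -0.965·0.02316·ln(7.077×10^-5) = 0.2135 m³/s
Check: V = 2.17 m/s, Re = 9.54×10^5, f = 0.01460, h_f = 11.8 m ≈ 11.7 m ✓

Q ≈ 0.214 m³/s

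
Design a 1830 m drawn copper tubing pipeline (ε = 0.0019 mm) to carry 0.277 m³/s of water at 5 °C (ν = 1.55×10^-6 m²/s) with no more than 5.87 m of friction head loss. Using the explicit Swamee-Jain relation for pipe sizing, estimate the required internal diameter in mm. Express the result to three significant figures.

D ≈ 490 mm

Swamee-Jain (Type III): D = 0.66·[ε^1.25·(LQ²/(gh_f))^4.75 + ν·Q^9.4·(L/(gh_f))^5.2]^0.04
LQ²/(gh_f) = 2.438; L/(gh_f) = 31.78
Term 1 = ε^1.25·(…)^4.75 = 4.87×10^-6; Term 2 = ν·Q^9.4·(…)^5.2 = 5.76×10^-4
D = 0.66·(4.87×10^-6 + 5.76×10^-4)^0.04 = 0.4899 m = 490 mm
Check: V = 1.47 m/s, Re = 4.64×10^5, f = 0.01333, h_f = 5.48 m ≈ 5.87 m ✓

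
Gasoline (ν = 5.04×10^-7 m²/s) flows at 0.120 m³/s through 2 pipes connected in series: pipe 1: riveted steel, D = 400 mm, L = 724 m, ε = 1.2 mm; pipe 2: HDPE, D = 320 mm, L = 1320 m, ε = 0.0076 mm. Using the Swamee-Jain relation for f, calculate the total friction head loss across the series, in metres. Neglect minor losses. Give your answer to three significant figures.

Pipe 1: V = 0.9549 m/s, Re = 7.58×10^5, ε/D = 0.00300, f = 0.02643, h_1 = f(L/D)V²/2g = 2.223 m
Pipe 2: V = 1.492 m/s, Re = 9.47×10^5, ε/D = 2.38×10^-5, f = 0.01225, h_2 = f(L/D)V²/2g = 5.735 m
Series → Q common, losses add: H = Σh = 7.958 m

H ≈ 7.96 m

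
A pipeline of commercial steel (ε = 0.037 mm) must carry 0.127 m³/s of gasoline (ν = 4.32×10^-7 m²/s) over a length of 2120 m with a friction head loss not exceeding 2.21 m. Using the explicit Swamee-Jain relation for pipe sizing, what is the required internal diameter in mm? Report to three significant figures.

D ≈ 448 mm

Swamee-Jain (Type III): D = 0.66·[ε^1.25·(LQ²/(gh_f))^4.75 + ν·Q^9.4·(L/(gh_f))^5.2]^0.04
LQ²/(gh_f) = 1.577; L/(gh_f) = 97.79
Term 1 = ε^1.25·(…)^4.75 = 2.51×10^-5; Term 2 = ν·Q^9.4·(…)^5.2 = 3.64×10^-5
D = 0.66·(2.51×10^-5 + 3.64×10^-5)^0.04 = 0.4478 m = 448 mm
Check: V = 0.806 m/s, Re = 8.36×10^5, f = 0.01347, h_f = 2.11 m ≈ 2.21 m ✓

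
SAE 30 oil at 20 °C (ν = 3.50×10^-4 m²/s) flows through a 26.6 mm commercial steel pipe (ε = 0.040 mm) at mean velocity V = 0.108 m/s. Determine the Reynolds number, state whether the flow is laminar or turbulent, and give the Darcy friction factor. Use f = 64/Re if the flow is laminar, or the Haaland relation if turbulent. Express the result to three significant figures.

Re = VD/ν = 0.1080·0.0266/3.50×10^-4 = 8.21
Re < 2300 → laminar → f = 64/Re = 7.797

Re ≈ 8.21; laminar; f = 64/Re ≈ 7.80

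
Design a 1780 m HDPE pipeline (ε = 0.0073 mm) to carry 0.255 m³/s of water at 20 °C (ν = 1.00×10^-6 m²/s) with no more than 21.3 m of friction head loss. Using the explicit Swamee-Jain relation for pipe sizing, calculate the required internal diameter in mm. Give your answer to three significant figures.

Swamee-Jain (Type III): D = 0.66·[ε^1.25·(LQ²/(gh_f))^4.75 + ν·Q^9.4·(L/(gh_f))^5.2]^0.04
LQ²/(gh_f) = 0.5539; L/(gh_f) = 8.519
Term 1 = ε^1.25·(…)^4.75 = 2.29×10^-8; Term 2 = ν·Q^9.4·(…)^5.2 = 1.82×10^-7
D = 0.66·(2.29×10^-8 + 1.82×10^-7)^0.04 = 0.3564 m = 356 mm
Check: V = 2.56 m/s, Re = 9.11×10^5, f = 0.01225, h_f = 20.4 m ≈ 21.3 m ✓

D ≈ 356 mm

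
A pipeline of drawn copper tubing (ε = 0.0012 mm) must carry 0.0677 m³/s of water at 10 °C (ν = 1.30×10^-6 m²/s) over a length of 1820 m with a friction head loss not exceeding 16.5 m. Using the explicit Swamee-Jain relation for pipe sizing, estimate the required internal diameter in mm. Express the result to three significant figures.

Swamee-Jain (Type III): D = 0.66·[ε^1.25·(LQ²/(gh_f))^4.75 + ν·Q^9.4·(L/(gh_f))^5.2]^0.04
LQ²/(gh_f) = 0.05153; L/(gh_f) = 11.24
Term 1 = ε^1.25·(…)^4.75 = 3.03×10^-14; Term 2 = ν·Q^9.4·(…)^5.2 = 3.86×10^-12
D = 0.66·(3.03×10^-14 + 3.86×10^-12)^0.04 = 0.2307 m = 231 mm
Check: V = 1.62 m/s, Re = 2.87×10^5, f = 0.01455, h_f = 15.3 m ≈ 16.5 m ✓

D ≈ 231 mm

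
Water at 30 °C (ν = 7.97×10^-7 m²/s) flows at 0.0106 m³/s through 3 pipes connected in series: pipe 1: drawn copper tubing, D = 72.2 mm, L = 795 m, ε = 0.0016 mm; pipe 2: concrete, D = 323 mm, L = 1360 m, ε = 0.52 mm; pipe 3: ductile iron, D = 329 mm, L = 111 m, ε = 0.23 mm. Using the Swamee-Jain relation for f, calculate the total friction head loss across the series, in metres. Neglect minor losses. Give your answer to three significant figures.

Pipe 1: V = 2.589 m/s, Re = 2.35×10^5, ε/D = 2.22×10^-5, f = 0.01528, h_1 = f(L/D)V²/2g = 57.50 m
Pipe 2: V = 0.1294 m/s, Re = 5.24×10^4, ε/D = 0.00161, f = 0.02569, h_2 = f(L/D)V²/2g = 0.09227 m
Pipe 3: V = 0.1247 m/s, Re = 5.15×10^4, ε/D = 6.99×10^-4, f = 0.02317, h_3 = f(L/D)V²/2g = 0.006194 m
Series → Q common, losses add: H = Σh = 57.59 m

H ≈ 57.6 m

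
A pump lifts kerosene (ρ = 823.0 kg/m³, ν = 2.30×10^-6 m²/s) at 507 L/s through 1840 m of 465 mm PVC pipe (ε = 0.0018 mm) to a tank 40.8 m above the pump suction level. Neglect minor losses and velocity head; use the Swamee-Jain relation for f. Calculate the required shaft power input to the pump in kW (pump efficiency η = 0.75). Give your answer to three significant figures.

P_shaft ≈ 348 kW

V = 4Q/(πD²) = 2.985 m/s; Re = 6.04×10^5; ε/D = 3.87×10^-6; f = 0.01273
h_f = f(L/D)V²/2g = 22.89 m
Total head H = z + h_f = 40.8 + 22.89 = 63.69 m
P_hyd = ρgQH = 823.0·9.81·0.507·63.69 = 260.7 kW
P_shaft = P_hyd/η = 260.7/0.75 = 347.6 kW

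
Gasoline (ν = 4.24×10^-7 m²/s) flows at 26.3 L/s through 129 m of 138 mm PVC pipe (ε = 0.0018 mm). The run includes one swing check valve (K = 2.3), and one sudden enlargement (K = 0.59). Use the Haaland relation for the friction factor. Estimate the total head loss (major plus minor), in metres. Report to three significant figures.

H_L ≈ 2.36 m

V = 4Q/(πD²) = 1.758 m/s; V²/2g = 0.1576 m
Re = 5.72×10^5, ε/D = 1.30×10^-5 → f = 0.01292 (Haaland)
Major: h_f = f(L/D)·V²/2g = 0.01292·934.8·0.1576 = 1.903 m
Minor: ΣK = 2.89; h_m = ΣK·V²/2g = 0.4554 m
Total H_L = 1.903 + 0.4554 = 2.358 m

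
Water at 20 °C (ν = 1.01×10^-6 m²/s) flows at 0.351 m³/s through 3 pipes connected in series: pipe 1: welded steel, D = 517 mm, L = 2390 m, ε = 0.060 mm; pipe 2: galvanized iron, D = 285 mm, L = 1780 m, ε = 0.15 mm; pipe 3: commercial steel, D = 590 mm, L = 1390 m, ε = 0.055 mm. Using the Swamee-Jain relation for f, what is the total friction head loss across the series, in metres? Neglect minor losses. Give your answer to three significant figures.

Pipe 1: V = 1.672 m/s, Re = 8.56×10^5, ε/D = 1.16×10^-4, f = 0.01391, h_1 = f(L/D)V²/2g = 9.163 m
Pipe 2: V = 5.502 m/s, Re = 1.55×10^6, ε/D = 5.26×10^-4, f = 0.01729, h_2 = f(L/D)V²/2g = 166.6 m
Pipe 3: V = 1.284 m/s, Re = 7.50×10^5, ε/D = 9.32×10^-5, f = 0.01377, h_3 = f(L/D)V²/2g = 2.725 m
Series → Q common, losses add: H = Σh = 178.5 m

H ≈ 179 m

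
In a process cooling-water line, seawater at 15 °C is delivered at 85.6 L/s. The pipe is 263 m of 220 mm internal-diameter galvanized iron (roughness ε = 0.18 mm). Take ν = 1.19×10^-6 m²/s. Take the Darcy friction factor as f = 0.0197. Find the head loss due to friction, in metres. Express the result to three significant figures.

h_f ≈ 6.09 m

V = 4Q/(πD²) = 4·0.0856/(π·0.220²) = 2.252 m/s
h_f = f(L/D)V²/(2g) = 0.01970·(263/0.220)·2.252²/(2·9.81) = 6.087 m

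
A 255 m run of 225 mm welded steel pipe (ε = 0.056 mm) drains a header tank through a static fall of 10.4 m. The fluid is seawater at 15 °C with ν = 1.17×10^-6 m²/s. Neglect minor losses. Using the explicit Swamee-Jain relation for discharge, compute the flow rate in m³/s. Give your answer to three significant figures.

Q ≈ 0.135 m³/s

Swamee-Jain (Type II): Q = -0.965·√(gD⁵h_f/L)·ln[ε/(3.7D) + √(3.17ν²L/(gD³h_f))]
√(gD⁵h_f/L) = √(9.81·0.225⁵·10.4/255) = 0.01519
ε/(3.7D) = 6.73×10^-5; √(3.17ν²L/(gD³h_f)) = 3.09×10^-5
Q = -0.965·0.01519·ln(9.812×10^-5) = 0.1353 m³/s
Check: V = 3.40 m/s, Re = 6.54×10^5, f = 0.01565, h_f = 10.5 m ≈ 10.4 m ✓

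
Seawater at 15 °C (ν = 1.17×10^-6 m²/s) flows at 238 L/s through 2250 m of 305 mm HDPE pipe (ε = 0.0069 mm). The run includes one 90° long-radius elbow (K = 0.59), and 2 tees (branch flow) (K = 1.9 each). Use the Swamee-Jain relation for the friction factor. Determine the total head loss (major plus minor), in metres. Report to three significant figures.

H_L ≈ 51.9 m

V = 4Q/(πD²) = 3.258 m/s; V²/2g = 0.5408 m
Re = 8.49×10^5, ε/D = 2.26×10^-5 → f = 0.01242 (Swamee-Jain)
Major: h_f = f(L/D)·V²/2g = 0.01242·7377·0.5408 = 49.54 m
Minor: ΣK = 4.39; h_m = ΣK·V²/2g = 2.374 m
Total H_L = 49.54 + 2.374 = 51.92 m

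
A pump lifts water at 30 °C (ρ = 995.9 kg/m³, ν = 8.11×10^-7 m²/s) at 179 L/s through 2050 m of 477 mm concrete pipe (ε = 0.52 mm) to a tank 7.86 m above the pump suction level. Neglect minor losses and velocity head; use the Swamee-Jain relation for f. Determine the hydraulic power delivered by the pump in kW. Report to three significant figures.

V = 4Q/(πD²) = 1.002 m/s; Re = 5.89×10^5; ε/D = 0.00109; f = 0.02065
h_f = f(L/D)V²/2g = 4.538 m
Total head H = z + h_f = 7.86 + 4.538 = 12.40 m
P_hyd = ρgQH = 995.9·9.81·0.179·12.40 = 21.68 kW

P_hyd ≈ 21.7 kW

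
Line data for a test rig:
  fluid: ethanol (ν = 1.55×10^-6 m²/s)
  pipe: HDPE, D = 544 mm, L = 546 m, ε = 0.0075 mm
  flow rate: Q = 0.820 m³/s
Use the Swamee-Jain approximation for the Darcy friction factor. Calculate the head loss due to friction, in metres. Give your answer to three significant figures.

V = 4Q/(πD²) = 4·0.820/(π·0.544²) = 3.528 m/s
Re = VD/ν = 3.528·0.544/1.55×10^-6 = 1.24×10^6 → turbulent
ε/D = 0.0075/544 = 1.38×10^-5
Swamee-Jain: f = 0.01158
h_f = f(L/D)V²/(2g) = 0.01158·(546/0.544)·3.528²/(2·9.81) = 7.374 m

h_f ≈ 7.37 m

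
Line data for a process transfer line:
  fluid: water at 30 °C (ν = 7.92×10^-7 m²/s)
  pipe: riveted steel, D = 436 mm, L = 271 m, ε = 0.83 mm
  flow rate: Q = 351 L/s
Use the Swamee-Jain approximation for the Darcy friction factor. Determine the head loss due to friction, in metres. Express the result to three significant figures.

h_f ≈ 4.08 m

V = 4Q/(πD²) = 4·0.351/(π·0.436²) = 2.351 m/s
Re = VD/ν = 2.351·0.436/7.92×10^-7 = 1.29×10^6 → turbulent
ε/D = 0.83/436 = 0.00190
Swamee-Jain: f = 0.02333
h_f = f(L/D)V²/(2g) = 0.02333·(271/0.436)·2.351²/(2·9.81) = 4.085 m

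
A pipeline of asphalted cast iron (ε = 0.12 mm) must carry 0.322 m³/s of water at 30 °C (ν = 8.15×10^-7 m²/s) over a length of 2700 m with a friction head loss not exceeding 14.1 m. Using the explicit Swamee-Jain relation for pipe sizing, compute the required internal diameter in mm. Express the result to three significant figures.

D ≈ 485 mm

Swamee-Jain (Type III): D = 0.66·[ε^1.25·(LQ²/(gh_f))^4.75 + ν·Q^9.4·(L/(gh_f))^5.2]^0.04
LQ²/(gh_f) = 2.024; L/(gh_f) = 19.52
Term 1 = ε^1.25·(…)^4.75 = 3.58×10^-4; Term 2 = ν·Q^9.4·(…)^5.2 = 9.90×10^-5
D = 0.66·(3.58×10^-4 + 9.90×10^-5)^0.04 = 0.4852 m = 485 mm
Check: V = 1.74 m/s, Re = 1.04×10^6, f = 0.01524, h_f = 13.1 m ≈ 14.1 m ✓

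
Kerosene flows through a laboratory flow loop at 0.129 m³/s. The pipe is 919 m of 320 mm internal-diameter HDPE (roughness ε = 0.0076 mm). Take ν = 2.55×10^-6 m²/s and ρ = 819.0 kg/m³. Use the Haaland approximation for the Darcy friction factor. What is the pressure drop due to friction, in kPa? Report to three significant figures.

V = 4Q/(πD²) = 4·0.129/(π·0.320²) = 1.604 m/s
Re = VD/ν = 1.604·0.320/2.55×10^-6 = 2.01×10^5 → turbulent
ε/D = 0.0076/320 = 2.38×10^-5
Haaland: f = 0.01563
h_f = f(L/D)V²/(2g) = 0.01563·(919/0.320)·1.604²/(2·9.81) = 5.886 m
Δp = ρg·h_f = 819.0·9.81·5.886 = 47.29 kPa

Δp ≈ 47.3 kPa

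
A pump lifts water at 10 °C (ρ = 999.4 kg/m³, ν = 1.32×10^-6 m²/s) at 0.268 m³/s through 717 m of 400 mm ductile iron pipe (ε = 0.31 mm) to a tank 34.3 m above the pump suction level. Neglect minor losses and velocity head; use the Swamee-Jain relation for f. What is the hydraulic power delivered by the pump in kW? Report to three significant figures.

V = 4Q/(πD²) = 2.133 m/s; Re = 6.46×10^5; ε/D = 7.75×10^-4; f = 0.01914
h_f = f(L/D)V²/2g = 7.954 m
Total head H = z + h_f = 34.3 + 7.954 = 42.25 m
P_hyd = ρgQH = 999.4·9.81·0.268·42.25 = 111.0 kW

P_hyd ≈ 111 kW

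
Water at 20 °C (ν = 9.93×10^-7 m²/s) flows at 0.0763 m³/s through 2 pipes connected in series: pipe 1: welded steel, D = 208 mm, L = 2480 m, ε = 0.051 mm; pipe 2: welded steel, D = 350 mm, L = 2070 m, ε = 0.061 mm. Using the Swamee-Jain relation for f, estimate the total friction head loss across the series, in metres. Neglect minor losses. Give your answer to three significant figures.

H ≈ 52.1 m

Pipe 1: V = 2.245 m/s, Re = 4.70×10^5, ε/D = 2.45×10^-4, f = 0.01600, h_1 = f(L/D)V²/2g = 49.01 m
Pipe 2: V = 0.7930 m/s, Re = 2.80×10^5, ε/D = 1.74×10^-4, f = 0.01623, h_2 = f(L/D)V²/2g = 3.078 m
Series → Q common, losses add: H = Σh = 52.09 m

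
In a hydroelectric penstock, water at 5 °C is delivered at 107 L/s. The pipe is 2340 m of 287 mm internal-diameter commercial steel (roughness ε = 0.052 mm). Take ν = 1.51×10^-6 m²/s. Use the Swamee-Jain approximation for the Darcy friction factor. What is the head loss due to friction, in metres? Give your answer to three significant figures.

V = 4Q/(πD²) = 4·0.107/(π·0.287²) = 1.654 m/s
Re = VD/ν = 1.654·0.287/1.51×10^-6 = 3.14×10^5 → turbulent
ε/D = 0.052/287 = 1.81×10^-4
Swamee-Jain: f = 0.01607
h_f = f(L/D)V²/(2g) = 0.01607·(2340/0.287)·1.654²/(2·9.81) = 18.27 m

h_f ≈ 18.3 m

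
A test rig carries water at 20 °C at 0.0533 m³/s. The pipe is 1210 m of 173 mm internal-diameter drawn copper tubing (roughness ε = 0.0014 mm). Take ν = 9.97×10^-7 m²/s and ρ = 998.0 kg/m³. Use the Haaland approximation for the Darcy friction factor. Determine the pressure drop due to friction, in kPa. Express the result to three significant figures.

Δp ≈ 246 kPa

V = 4Q/(πD²) = 4·0.0533/(π·0.173²) = 2.267 m/s
Re = VD/ν = 2.267·0.173/9.97×10^-7 = 3.93×10^5 → turbulent
ε/D = 0.0014/173 = 8.09×10^-6
Haaland: f = 0.01372
h_f = f(L/D)V²/(2g) = 0.01372·(1210/0.173)·2.267²/(2·9.81) = 25.14 m
Δp = ρg·h_f = 998.0·9.81·25.14 = 246.2 kPa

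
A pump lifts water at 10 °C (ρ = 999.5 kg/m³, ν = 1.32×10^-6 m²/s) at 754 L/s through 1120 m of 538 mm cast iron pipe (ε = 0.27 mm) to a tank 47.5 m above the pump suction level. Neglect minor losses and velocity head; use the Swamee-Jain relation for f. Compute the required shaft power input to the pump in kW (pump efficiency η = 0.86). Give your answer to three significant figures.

V = 4Q/(πD²) = 3.317 m/s; Re = 1.35×10^6; ε/D = 5.02×10^-4; f = 0.01718
h_f = f(L/D)V²/2g = 20.05 m
Total head H = z + h_f = 47.5 + 20.05 = 67.55 m
P_hyd = ρgQH = 999.5·9.81·0.754·67.55 = 499.4 kW
P_shaft = P_hyd/η = 499.4/0.86 = 580.7 kW

P_shaft ≈ 581 kW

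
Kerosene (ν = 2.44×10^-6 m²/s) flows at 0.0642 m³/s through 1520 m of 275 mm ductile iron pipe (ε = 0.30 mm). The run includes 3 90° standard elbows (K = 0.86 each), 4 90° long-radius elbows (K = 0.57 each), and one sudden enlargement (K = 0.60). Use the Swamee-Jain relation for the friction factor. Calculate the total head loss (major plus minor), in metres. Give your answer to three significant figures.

V = 4Q/(πD²) = 1.081 m/s; V²/2g = 0.05955 m
Re = 1.22×10^5, ε/D = 0.00109 → f = 0.02228 (Swamee-Jain)
Major: h_f = f(L/D)·V²/2g = 0.02228·5527·0.05955 = 7.333 m
Minor: ΣK = 5.46; h_m = ΣK·V²/2g = 0.3251 m
Total H_L = 7.333 + 0.3251 = 7.658 m

H_L ≈ 7.66 m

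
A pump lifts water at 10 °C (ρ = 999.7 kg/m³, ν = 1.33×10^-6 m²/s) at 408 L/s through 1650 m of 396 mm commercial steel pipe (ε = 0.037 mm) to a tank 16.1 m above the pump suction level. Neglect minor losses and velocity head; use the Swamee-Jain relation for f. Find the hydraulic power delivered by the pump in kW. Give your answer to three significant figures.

V = 4Q/(πD²) = 3.313 m/s; Re = 9.86×10^5; ε/D = 9.34×10^-5; f = 0.01343
h_f = f(L/D)V²/2g = 31.29 m
Total head H = z + h_f = 16.1 + 31.29 = 47.39 m
P_hyd = ρgQH = 999.7·9.81·0.408·47.39 = 189.6 kW

P_hyd ≈ 190 kW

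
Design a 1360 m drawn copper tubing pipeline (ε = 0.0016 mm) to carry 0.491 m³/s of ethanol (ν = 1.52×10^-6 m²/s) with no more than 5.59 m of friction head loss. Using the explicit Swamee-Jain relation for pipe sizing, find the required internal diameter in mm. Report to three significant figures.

D ≈ 577 mm

Swamee-Jain (Type III): D = 0.66·[ε^1.25·(LQ²/(gh_f))^4.75 + ν·Q^9.4·(L/(gh_f))^5.2]^0.04
LQ²/(gh_f) = 5.979; L/(gh_f) = 24.80
Term 1 = ε^1.25·(…)^4.75 = 2.78×10^-4; Term 2 = ν·Q^9.4·(…)^5.2 = 0.0338
D = 0.66·(2.78×10^-4 + 0.0338)^0.04 = 0.5766 m = 577 mm
Check: V = 1.88 m/s, Re = 7.13×10^5, f = 0.01235, h_f = 5.25 m ≈ 5.59 m ✓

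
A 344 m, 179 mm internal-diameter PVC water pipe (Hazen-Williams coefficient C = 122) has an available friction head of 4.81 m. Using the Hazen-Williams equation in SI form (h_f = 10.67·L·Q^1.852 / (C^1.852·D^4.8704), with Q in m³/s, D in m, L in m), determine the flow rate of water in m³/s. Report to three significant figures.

Q ≈ 0.0367 m³/s

Rearranging: Q = [h_f·C^1.852·D^4.8704 / (10.67·L)]^(1/1.852)
Q = [4.81·122^1.852·0.179^4.8704 / (10.67·344)]^0.540 = 0.03673 m³/s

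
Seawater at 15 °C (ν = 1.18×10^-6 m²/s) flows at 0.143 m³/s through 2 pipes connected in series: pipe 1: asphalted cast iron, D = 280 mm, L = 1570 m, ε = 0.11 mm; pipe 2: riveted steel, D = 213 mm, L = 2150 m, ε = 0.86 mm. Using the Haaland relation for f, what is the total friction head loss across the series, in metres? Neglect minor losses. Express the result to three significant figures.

H ≈ 264 m

Pipe 1: V = 2.322 m/s, Re = 5.51×10^5, ε/D = 3.93×10^-4, f = 0.01677, h_1 = f(L/D)V²/2g = 25.85 m
Pipe 2: V = 4.013 m/s, Re = 7.24×10^5, ε/D = 0.00404, f = 0.02869, h_2 = f(L/D)V²/2g = 237.7 m
Series → Q common, losses add: H = Σh = 263.6 m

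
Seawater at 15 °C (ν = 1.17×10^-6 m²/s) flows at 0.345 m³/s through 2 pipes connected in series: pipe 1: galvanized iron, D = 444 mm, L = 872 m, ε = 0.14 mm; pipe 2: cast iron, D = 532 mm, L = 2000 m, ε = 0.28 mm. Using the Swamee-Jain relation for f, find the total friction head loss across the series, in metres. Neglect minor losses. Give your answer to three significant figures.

Pipe 1: V = 2.228 m/s, Re = 8.46×10^5, ε/D = 3.15×10^-4, f = 0.01601, h_1 = f(L/D)V²/2g = 7.957 m
Pipe 2: V = 1.552 m/s, Re = 7.06×10^5, ε/D = 5.26×10^-4, f = 0.01768, h_2 = f(L/D)V²/2g = 8.159 m
Series → Q common, losses add: H = Σh = 16.12 m

H ≈ 16.1 m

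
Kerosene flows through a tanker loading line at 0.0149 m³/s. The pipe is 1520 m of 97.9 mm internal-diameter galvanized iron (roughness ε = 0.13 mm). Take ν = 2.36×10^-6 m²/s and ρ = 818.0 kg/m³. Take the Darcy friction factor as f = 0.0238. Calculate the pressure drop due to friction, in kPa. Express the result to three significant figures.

Δp ≈ 592 kPa

V = 4Q/(πD²) = 4·0.0149/(π·0.0979²) = 1.979 m/s
h_f = f(L/D)V²/(2g) = 0.02380·(1520/0.0979)·1.979²/(2·9.81) = 73.79 m
Δp = ρg·h_f = 818.0·9.81·73.79 = 592.1 kPa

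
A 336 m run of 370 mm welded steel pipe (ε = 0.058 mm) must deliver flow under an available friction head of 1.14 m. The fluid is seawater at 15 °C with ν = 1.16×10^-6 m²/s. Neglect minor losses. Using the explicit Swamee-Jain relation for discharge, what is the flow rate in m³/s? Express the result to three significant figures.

Q ≈ 0.136 m³/s

Swamee-Jain (Type II): Q = -0.965·√(gD⁵h_f/L)·ln[ε/(3.7D) + √(3.17ν²L/(gD³h_f))]
√(gD⁵h_f/L) = √(9.81·0.370⁵·1.14/336) = 0.01519
ε/(3.7D) = 4.24×10^-5; √(3.17ν²L/(gD³h_f)) = 5.03×10^-5
Q = -0.965·0.01519·ln(9.267×10^-5) = 0.1361 m³/s
Check: V = 1.27 m/s, Re = 4.04×10^5, f = 0.01542, h_f = 1.14 m ≈ 1.14 m ✓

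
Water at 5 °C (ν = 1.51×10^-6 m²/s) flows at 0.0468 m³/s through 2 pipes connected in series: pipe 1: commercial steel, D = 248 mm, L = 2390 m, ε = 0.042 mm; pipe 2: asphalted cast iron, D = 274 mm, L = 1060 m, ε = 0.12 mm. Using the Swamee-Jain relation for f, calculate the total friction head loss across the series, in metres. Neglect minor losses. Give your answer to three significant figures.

Pipe 1: V = 0.9688 m/s, Re = 1.59×10^5, ε/D = 1.69×10^-4, f = 0.01748, h_1 = f(L/D)V²/2g = 8.059 m
Pipe 2: V = 0.7937 m/s, Re = 1.44×10^5, ε/D = 4.38×10^-4, f = 0.01925, h_2 = f(L/D)V²/2g = 2.391 m
Series → Q common, losses add: H = Σh = 10.45 m

H ≈ 10.5 m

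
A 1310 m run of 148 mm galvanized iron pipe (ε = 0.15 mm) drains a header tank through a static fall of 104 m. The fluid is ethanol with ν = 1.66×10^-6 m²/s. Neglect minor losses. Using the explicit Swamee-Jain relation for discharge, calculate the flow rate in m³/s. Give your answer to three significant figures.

Swamee-Jain (Type II): Q = -0.965·√(gD⁵h_f/L)·ln[ε/(3.7D) + √(3.17ν²L/(gD³h_f))]
√(gD⁵h_f/L) = √(9.81·0.148⁵·104/1310) = 0.007437
ε/(3.7D) = 2.74×10^-4; √(3.17ν²L/(gD³h_f)) = 5.88×10^-5
Q = -0.965·0.007437·ln(3.327×10^-4) = 0.05747 m³/s
Check: V = 3.34 m/s, Re = 2.98×10^5, f = 0.02081, h_f = 105 m ≈ 104 m ✓

Q ≈ 0.0575 m³/s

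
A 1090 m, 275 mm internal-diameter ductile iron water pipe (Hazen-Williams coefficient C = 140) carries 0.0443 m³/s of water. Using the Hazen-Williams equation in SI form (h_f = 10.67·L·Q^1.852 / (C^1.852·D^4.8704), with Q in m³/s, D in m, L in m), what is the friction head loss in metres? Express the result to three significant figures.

h_f ≈ 2.06 m

h_f = 10.67·1090·0.0443^1.852 / (140^1.852·0.275^4.8704) = 2.064 m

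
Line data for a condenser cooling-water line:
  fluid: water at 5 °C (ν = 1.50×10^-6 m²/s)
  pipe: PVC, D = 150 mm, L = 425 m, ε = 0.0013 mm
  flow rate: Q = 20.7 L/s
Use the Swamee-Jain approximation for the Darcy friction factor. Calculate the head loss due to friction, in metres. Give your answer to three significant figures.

V = 4Q/(πD²) = 4·0.0207/(π·0.150²) = 1.171 m/s
Re = VD/ν = 1.171·0.150/1.50×10^-6 = 1.17×10^5 → turbulent
ε/D = 0.0013/150 = 8.67×10^-6
Swamee-Jain: f = 0.01734
h_f = f(L/D)V²/(2g) = 0.01734·(425/0.150)·1.171²/(2·9.81) = 3.437 m

h_f ≈ 3.44 m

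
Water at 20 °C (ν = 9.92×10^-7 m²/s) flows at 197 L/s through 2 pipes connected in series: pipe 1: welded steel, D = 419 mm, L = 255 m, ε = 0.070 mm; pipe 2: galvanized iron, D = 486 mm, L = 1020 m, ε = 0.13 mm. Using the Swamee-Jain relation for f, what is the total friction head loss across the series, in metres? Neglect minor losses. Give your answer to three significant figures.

H ≈ 2.88 m

Pipe 1: V = 1.429 m/s, Re = 6.03×10^5, ε/D = 1.67×10^-4, f = 0.01494, h_1 = f(L/D)V²/2g = 0.9460 m
Pipe 2: V = 1.062 m/s, Re = 5.20×10^5, ε/D = 2.67×10^-4, f = 0.01606, h_2 = f(L/D)V²/2g = 1.938 m
Series → Q common, losses add: H = Σh = 2.884 m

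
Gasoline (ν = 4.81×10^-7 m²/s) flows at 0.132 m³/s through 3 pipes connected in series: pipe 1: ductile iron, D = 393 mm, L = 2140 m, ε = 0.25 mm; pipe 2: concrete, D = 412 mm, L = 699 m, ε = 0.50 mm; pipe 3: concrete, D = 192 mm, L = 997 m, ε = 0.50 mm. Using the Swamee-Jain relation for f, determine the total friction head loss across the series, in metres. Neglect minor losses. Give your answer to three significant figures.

Pipe 1: V = 1.088 m/s, Re = 8.89×10^5, ε/D = 6.36×10^-4, f = 0.01821, h_1 = f(L/D)V²/2g = 5.986 m
Pipe 2: V = 0.9901 m/s, Re = 8.48×10^5, ε/D = 0.00121, f = 0.02100, h_2 = f(L/D)V²/2g = 1.780 m
Pipe 3: V = 4.559 m/s, Re = 1.82×10^6, ε/D = 0.00260, f = 0.02529, h_3 = f(L/D)V²/2g = 139.1 m
Series → Q common, losses add: H = Σh = 146.9 m

H ≈ 147 m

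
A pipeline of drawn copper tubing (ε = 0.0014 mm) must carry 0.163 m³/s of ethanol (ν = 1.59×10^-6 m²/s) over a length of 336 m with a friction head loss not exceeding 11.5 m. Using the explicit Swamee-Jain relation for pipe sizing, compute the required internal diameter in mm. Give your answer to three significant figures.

D ≈ 246 mm

Swamee-Jain (Type III): D = 0.66·[ε^1.25·(LQ²/(gh_f))^4.75 + ν·Q^9.4·(L/(gh_f))^5.2]^0.04
LQ²/(gh_f) = 0.07913; L/(gh_f) = 2.978
Term 1 = ε^1.25·(…)^4.75 = 2.82×10^-13; Term 2 = ν·Q^9.4·(…)^5.2 = 1.82×10^-11
D = 0.66·(2.82×10^-13 + 1.82×10^-11)^0.04 = 0.2456 m = 246 mm
Check: V = 3.44 m/s, Re = 5.31×10^5, f = 0.01304, h_f = 10.8 m ≈ 11.5 m ✓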